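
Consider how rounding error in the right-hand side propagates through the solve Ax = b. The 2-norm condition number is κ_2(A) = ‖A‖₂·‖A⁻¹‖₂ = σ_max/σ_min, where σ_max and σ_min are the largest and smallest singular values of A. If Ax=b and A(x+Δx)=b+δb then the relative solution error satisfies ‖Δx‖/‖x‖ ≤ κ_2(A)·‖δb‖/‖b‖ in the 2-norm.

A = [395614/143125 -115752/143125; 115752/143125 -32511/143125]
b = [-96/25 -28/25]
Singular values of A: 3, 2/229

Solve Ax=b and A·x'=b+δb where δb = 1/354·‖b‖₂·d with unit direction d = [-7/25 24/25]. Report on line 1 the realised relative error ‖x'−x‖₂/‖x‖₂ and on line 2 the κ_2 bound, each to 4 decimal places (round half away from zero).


0.9703
0.9703

σ_max = 3, σ_min = 2/229
condition number: 3 ÷ (2/229) = 343.5000
worst-case relative error ≤ 343.5000 × 1/354 = 0.9703
solve Ax = b  →  x = [-1.2800 0.3733]
‖b‖ = 4.0000, ‖x‖ = 1.3333
δb = ε·‖b‖·d = [-0.0032 0.0108]; solving A·Δx = δb gives ‖Δx‖ = 1.2938
dividing the unrounded norms, ‖Δx‖/‖x‖ = 0.9703
tightness: 0.9703 against a bound of 0.9703; the bound is attained (ratio 1)


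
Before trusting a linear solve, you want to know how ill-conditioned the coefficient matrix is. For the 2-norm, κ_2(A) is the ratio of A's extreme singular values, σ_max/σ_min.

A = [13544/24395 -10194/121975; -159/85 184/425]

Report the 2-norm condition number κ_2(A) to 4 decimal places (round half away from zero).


47.6000

M = AᵀA = [90632425/23804641 -20382840/23804641; -20382840/23804641 4628164/23804641]. tr(M)=56669/14161, det(M)=100/14161
char-poly roots: 4 and 25/14161
so κ_2 = √(4 / (25/14161)) = 47.6000


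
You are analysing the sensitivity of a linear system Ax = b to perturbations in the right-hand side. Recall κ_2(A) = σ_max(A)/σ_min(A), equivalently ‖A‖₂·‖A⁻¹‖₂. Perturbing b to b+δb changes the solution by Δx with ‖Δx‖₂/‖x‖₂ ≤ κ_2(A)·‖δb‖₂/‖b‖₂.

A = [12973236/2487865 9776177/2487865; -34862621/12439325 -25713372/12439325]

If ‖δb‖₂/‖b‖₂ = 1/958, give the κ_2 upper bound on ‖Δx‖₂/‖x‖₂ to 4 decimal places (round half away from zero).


0.2444

AᵀA = [18764787718969/535421475625 14073189715008/535421475625; 14073189715008/535421475625 10555427051881/535421475625]; tr = 1172808590834/21416859025, det = 46854025/856674361
solving λ² − 1172808590834/21416859025·λ + 46854025/856674361 = 0 gives λ = 1369/25, 855625/856674361
κ = σ_max/σ_min = (37/5)/(925/29269) = 234.1520
κ_2(A)·‖δb‖/‖b‖ = 0.2444


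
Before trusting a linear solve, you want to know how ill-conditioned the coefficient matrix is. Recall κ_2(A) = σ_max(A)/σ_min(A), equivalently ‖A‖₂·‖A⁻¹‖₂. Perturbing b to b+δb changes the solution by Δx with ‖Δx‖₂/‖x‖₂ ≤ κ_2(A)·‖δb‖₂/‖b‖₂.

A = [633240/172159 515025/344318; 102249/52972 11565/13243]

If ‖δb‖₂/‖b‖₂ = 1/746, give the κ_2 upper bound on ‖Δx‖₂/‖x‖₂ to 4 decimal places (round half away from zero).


0.0835

form AᵀA = [28314039321/1640898064 2948487885/410224516; 2948487885/410224516 1230675525/410224516] with trace 196667109/9709456 and determinant 4100625/38837824
eigenvalues of AᵀA: λ = (tr ± √(tr²−4·det))/2 = 81/4, 50625/9709456
σ_max=√(81/4)=(9/2), σ_min=√(50625/9709456)=(225/3116) → κ = 62.3200
worst-case relative error ≤ 62.3200 × 1/746 = 0.0835


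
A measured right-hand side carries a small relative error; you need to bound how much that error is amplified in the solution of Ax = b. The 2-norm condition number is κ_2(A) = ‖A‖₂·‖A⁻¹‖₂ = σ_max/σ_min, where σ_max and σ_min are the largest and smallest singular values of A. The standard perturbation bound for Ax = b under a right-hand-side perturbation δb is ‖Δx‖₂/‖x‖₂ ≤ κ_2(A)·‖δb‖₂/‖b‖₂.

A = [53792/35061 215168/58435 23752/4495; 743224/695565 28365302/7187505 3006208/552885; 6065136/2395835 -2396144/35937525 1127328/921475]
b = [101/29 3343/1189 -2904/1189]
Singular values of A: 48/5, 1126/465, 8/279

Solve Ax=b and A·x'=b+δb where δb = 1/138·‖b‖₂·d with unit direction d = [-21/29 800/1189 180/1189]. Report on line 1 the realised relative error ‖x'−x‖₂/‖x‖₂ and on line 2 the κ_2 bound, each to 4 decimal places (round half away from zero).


largest singular value 48/5, smallest 8/279
condition number: (48/5) ÷ (8/279) = 334.8000
worst-case relative error ≤ 334.8000 × 1/138 = 2.4261
solve Ax = b  →  x = [9.6833 26.4611 -20.5917]
2-norm of b is 5.0990; of x, 34.8995
δb = ε·‖b‖·d = [-0.0268 0.0249 0.0056]; solving A·Δx = δb gives ‖Δx‖ = 1.2886
realised ‖Δx‖/‖x‖ = 0.0369
so the bound overstates the realised error by a factor of ≈ 65.7058 (computed from the unrounded values)

0.0369
2.4261


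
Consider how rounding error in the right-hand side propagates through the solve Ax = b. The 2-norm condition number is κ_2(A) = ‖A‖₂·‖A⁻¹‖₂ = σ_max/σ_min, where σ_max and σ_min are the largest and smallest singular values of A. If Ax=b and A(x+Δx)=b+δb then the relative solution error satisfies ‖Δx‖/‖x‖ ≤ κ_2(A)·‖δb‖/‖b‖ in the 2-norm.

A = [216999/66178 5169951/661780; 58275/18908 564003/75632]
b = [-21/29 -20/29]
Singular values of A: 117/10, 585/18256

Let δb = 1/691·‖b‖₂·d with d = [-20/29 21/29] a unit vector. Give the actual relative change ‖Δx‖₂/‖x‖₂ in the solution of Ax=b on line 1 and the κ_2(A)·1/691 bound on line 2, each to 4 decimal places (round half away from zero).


σ_max = 117/10, σ_min = 585/18256
κ_2(A) = (117/10) / (585/18256) = 365.1200
κ_2(A)·‖δb‖/‖b‖ = 0.5284
solve Ax = b  →  x = [-0.0329 -0.0789]
‖b‖ = 1.0000, ‖x‖ = 0.0855
Δx = A⁻¹·δb where δb = 1/691·1.0000·d; ‖Δx‖ = 0.0452
dividing the unrounded norms, ‖Δx‖/‖x‖ = 0.5284
tightness: 0.5284 against a bound of 0.5284; the bound is attained (ratio 1)

0.5284
0.5284


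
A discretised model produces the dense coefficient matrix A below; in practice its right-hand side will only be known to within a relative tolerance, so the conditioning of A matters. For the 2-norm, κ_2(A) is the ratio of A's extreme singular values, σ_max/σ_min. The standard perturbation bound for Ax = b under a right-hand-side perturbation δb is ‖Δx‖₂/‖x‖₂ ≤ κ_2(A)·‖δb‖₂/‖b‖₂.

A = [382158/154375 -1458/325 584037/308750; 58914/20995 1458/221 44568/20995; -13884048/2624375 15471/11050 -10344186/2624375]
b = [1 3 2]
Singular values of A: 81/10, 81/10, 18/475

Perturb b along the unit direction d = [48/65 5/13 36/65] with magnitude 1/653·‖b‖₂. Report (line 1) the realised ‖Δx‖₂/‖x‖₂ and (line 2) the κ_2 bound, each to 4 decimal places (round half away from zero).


0.0019
0.3273

largest singular value 81/10, smallest 18/475
κ = σ_max/σ_min = (81/10)/(18/475) = 213.7500
perturbation bound = 213.7500·1/653 = 0.3273
solve Ax = b  →  x = [-47.4942 0.2760 63.3377]
2-norm of b is 3.7417; of x, 79.1671
δb = ε·‖b‖·d = [0.0042 0.0022 0.0032]; solving A·Δx = δb gives ‖Δx‖ = 0.1512
relative error = 0.0019
realised/bound (from unrounded values) ≈ 0.0058


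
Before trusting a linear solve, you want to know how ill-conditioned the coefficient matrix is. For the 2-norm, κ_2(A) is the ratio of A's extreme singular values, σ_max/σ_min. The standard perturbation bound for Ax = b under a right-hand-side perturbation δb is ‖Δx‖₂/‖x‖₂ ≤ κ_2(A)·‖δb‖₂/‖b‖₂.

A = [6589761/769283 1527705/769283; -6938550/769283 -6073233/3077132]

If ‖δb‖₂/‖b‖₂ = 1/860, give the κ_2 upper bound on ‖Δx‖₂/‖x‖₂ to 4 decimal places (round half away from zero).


0.1881

M = AᵀA = [108880411581/703681729 48994217685/1407363458; 48994217685/1407363458 88259548329/11258907664]. tr(M)=1088843625/6697744, det(M)=6765201/6697744
char-poly roots: 2601/16 and 2601/418609
κ = σ_max/σ_min = (51/4)/(51/647) = 161.7500
bound on ‖Δx‖/‖x‖: κ·ε = 161.7500·1/860 = 0.1881


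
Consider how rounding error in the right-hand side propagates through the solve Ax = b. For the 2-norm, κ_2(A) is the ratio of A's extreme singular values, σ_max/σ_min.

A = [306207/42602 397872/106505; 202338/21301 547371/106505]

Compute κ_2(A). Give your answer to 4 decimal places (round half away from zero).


125.3000

AᵀA = [257525391825/1814930404 34333909830/453732601; 34333909830/453732601 18316685601/453732601]; tr = 1144609461/6280036, det = 13286025/6280036
char-poly roots: 729/4 and 18225/1570009
κ = σ_max/σ_min = (27/2)/(135/1253) = 125.3000


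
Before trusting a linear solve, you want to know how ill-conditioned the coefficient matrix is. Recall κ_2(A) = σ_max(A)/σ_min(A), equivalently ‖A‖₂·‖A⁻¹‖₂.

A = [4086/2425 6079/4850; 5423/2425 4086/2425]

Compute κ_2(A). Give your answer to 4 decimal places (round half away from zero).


339.5000

form AᵀA = [1844173/235225 1383111/235225; 1383111/235225 4149433/940900] with trace 461045/37636 and determinant 49/37636
solving λ² − 461045/37636·λ + 49/37636 = 0 gives λ = 49/4, 1/9409
σ_max=√(49/4)=(7/2), σ_min=√(1/9409)=(1/97) → κ = 339.5000


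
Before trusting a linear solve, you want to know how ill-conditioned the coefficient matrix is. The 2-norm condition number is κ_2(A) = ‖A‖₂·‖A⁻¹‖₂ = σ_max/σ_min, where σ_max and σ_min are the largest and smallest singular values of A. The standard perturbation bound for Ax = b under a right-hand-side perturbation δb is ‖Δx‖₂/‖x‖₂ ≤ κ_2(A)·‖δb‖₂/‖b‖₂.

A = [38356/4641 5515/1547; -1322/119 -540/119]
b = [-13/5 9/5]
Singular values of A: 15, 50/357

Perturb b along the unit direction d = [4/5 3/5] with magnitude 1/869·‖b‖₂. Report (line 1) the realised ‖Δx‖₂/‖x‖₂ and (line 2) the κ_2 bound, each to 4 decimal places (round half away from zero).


0.0036
0.1232

from the listed singular values, σ₁ = 15, σ_n = 50/357
κ_2(A) = 15 / (50/357) = 107.1000
bound on ‖Δx‖/‖x‖: κ·ε = 107.1000·1/869 = 0.1232
solve Ax = b  →  x = [2.5615 -6.6677]
‖b‖ = 3.1623, ‖x‖ = 7.1428
re-solving with b+δb shifts x by Δx of norm 0.0260
realised ‖Δx‖/‖x‖ = 0.0036
realised/bound (from unrounded values) ≈ 0.0295


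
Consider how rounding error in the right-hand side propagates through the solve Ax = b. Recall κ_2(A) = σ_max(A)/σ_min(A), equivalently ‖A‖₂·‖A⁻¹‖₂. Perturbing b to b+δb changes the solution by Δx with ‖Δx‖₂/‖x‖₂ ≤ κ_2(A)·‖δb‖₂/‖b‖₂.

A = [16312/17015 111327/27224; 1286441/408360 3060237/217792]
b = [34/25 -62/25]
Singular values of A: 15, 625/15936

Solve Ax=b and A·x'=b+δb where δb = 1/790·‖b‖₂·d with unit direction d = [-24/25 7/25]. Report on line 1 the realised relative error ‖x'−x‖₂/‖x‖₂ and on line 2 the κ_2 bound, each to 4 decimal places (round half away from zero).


0.0018
0.4841

largest singular value 15, smallest 625/15936
condition number: 15 ÷ (625/15936) = 382.4640
perturbation bound = 382.4640·1/790 = 0.4841
solve Ax = b  →  x = [49.7221 -11.3241]
‖b‖₂ = 2.8284 and ‖x‖₂ = 50.9954
with δb = [-0.0034 0.0010], A·Δx = δb → ‖Δx‖ = 0.0913
realised ‖Δx‖/‖x‖ = 0.0018
so the bound overstates the realised error by a factor of ≈ 270.4438 (computed from the unrounded values)


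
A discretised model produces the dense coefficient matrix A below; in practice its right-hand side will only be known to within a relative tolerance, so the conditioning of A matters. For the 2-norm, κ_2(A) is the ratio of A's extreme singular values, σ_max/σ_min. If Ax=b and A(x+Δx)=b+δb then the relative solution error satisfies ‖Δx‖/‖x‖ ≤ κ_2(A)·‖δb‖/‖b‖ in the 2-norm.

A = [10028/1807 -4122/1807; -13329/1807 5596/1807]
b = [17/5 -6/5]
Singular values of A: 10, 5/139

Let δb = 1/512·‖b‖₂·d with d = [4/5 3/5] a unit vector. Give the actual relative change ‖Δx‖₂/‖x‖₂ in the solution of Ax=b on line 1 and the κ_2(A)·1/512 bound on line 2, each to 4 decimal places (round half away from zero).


0.0035
0.5430

σ_max = 10, σ_min = 5/139
κ = σ_max/σ_min = 10/(5/139) = 278.0000
perturbation bound = 278.0000·1/512 = 0.5430
solve Ax = b  →  x = [21.6615 51.2077]
2-norm of b is 3.6056; of x, 55.6008
Δx = A⁻¹·δb where δb = 1/512·3.6056·d; ‖Δx‖ = 0.1958
realised ‖Δx‖/‖x‖ = 0.0035
realised/bound (from unrounded values) ≈ 0.0065


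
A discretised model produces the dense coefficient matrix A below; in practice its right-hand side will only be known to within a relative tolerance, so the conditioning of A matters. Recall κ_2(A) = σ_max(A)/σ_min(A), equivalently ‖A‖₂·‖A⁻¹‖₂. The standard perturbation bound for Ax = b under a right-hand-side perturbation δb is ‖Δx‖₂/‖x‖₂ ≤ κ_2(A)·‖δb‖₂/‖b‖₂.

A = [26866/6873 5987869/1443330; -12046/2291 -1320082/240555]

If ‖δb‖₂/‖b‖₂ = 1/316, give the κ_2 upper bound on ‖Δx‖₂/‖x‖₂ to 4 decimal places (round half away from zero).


0.7875

AᵀA = [2027737000/47238129 44710082845/992000709; 44710082845/992000709 3943550747329/83328059556]; tr = 8942305369/99082116, det = 3258025/24770529
char-poly roots: 361/4 and 36100/24770529
κ = σ_max/σ_min = (19/2)/(190/4977) = 248.8500
κ_2(A)·‖δb‖/‖b‖ = 0.7875


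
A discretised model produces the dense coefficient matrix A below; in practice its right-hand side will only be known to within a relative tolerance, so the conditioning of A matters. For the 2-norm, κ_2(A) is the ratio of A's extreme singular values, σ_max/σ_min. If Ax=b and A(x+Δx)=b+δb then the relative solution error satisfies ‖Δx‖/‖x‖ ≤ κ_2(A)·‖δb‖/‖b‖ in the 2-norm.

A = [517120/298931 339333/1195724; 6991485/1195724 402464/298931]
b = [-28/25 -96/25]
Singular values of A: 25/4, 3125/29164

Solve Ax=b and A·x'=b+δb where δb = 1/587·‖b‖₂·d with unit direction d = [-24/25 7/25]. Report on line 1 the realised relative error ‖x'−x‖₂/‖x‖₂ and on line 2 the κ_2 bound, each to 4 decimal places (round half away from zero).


from the listed singular values, σ₁ = 25/4, σ_n = 3125/29164
κ_2(A) = (25/4) / (3125/29164) = 58.3280
bound on ‖Δx‖/‖x‖: κ·ε = 58.3280·1/587 = 0.0994
solve Ax = b  →  x = [-0.6244 -0.1405]
‖b‖₂ = 4.0000 and ‖x‖₂ = 0.6400
re-solving with b+δb shifts x by Δx of norm 0.0636
dividing the unrounded norms, ‖Δx‖/‖x‖ = 0.0994
so the bound is sharp here: realised error equals the bound

0.0994
0.0994


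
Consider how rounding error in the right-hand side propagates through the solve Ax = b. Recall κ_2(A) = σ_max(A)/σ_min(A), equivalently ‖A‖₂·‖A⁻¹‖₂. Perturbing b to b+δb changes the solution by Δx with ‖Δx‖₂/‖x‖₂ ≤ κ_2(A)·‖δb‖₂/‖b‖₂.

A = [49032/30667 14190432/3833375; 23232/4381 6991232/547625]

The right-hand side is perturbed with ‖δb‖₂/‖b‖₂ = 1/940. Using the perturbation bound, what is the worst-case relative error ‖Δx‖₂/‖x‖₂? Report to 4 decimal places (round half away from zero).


AᵀA = [2219284800/72343453 26628861696/361717265; 26628861696/361717265 319551665152/1808586325]; tr = 28848752704/139122025, det = 84934656/139122025
eigenvalues of AᵀA: λ = (tr ± √(tr²−4·det))/2 = 5184/25, 16384/5564881
so κ_2 = √((5184/25) / (16384/5564881)) = 265.3875
perturbation bound = 265.3875·1/940 = 0.2823

0.2823


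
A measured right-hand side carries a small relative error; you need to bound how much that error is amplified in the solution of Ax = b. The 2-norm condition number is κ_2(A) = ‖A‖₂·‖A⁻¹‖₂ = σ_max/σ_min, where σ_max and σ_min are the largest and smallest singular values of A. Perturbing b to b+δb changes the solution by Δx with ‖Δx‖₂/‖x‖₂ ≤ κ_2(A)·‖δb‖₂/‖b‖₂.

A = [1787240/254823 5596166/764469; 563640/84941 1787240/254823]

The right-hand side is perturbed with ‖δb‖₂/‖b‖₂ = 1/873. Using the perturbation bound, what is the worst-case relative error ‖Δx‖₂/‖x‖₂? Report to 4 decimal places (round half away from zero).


M = AᵀA = [7197904000/77211369 22672926640/231634107; 22672926640/231634107 71421064516/694902321]. tr(M)=161952676/826281, det(M)=313600/826281
λ_max, λ_min = (161952676/826281 ± √26227632776674576/682740290961)/2 = 196, 1600/826281
σ_max=√196=14, σ_min=√(1600/826281)=(40/909) → κ = 318.1500
worst-case relative error ≤ 318.1500 × 1/873 = 0.3644

0.3644


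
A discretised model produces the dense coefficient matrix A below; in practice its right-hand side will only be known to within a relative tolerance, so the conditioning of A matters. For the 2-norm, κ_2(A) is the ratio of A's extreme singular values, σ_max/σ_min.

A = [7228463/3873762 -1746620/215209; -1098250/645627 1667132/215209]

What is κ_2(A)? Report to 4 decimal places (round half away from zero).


203.6250

AᵀA = [113760032809/17843082084 -14037422330/495641169; -14037422330/495641169 6932236064/55071241]; tr = 1403809945/10614564, det = 1119364/2653641
λ_max, λ_min = (1403809945/10614564 ± √1970492256707826289/112668968910096)/2 = 529/4, 8464/2653641
σ_max=√(529/4)=(23/2), σ_min=√(8464/2653641)=(92/1629) → κ = 203.6250


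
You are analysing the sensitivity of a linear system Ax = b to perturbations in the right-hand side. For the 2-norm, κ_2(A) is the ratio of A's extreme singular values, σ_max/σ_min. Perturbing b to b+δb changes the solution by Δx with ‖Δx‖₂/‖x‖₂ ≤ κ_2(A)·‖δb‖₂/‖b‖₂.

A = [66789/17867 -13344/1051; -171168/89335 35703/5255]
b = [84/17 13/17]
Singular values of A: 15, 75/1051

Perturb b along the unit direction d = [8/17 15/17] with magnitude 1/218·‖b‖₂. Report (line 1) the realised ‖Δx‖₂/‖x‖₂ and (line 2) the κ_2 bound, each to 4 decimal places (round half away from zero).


from the listed singular values, σ₁ = 15, σ_n = 75/1051
κ_2(A) = 15 / (75/1051) = 210.2000
perturbation bound = 210.2000·1/218 = 0.9642
solve Ax = b  →  x = [40.4331 11.5152]
‖b‖ = 5.0000, ‖x‖ = 42.0408
re-solving with b+δb shifts x by Δx of norm 0.3214
relative error = 0.0076
realised/bound (from unrounded values) ≈ 0.0079

0.0076
0.9642


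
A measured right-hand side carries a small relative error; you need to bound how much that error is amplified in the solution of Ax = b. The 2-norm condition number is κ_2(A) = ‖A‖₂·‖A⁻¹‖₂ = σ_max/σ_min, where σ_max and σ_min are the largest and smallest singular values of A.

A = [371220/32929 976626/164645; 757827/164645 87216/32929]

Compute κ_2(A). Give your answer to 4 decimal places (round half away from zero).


74.5000

form AᵀA = [23783485041/160402225 2536318008/32080445; 2536318008/32080445 6769018404/160402225] with trace 21143601/111005 and determinant 90668484/13875625
char-poly roots: 4761/25 and 19044/555025
so κ_2 = √((4761/25) / (19044/555025)) = 74.5000


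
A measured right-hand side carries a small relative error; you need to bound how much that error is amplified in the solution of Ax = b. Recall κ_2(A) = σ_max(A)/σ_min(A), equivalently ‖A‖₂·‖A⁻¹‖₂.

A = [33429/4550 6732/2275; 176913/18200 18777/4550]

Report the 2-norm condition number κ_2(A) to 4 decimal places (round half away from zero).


M = AᵀA = [1967127129/13249600 40977981/662480; 40977981/662480 21354201/828100]. tr(M)=2732301/15680, det(M)=1185921/490000
λ_max, λ_min = (2732301/15680 ± √186577214092929/6146560000)/2 = 4356/25, 1089/78400
so κ_2 = √((4356/25) / (1089/78400)) = 112.0000

112.0000


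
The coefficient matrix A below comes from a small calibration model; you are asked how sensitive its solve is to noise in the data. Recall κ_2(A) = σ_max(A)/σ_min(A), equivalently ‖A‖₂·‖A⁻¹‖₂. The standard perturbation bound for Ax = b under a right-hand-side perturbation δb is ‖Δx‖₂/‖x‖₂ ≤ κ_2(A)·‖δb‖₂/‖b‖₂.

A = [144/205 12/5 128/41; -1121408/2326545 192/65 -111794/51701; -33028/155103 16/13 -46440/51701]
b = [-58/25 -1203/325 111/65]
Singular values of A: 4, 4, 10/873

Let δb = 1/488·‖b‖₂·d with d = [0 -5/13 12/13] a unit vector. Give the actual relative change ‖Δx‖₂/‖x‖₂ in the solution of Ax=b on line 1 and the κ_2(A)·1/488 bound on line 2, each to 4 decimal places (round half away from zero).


0.0032
0.7156

largest singular value 4, smallest 10/873
κ_2(A) = 4 / (10/873) = 349.2000
κ_2(A)·‖δb‖/‖b‖ = 0.7156
solve Ax = b  →  x = [-255.5232 -0.9000 57.4415]
‖b‖₂ = 4.6904 and ‖x‖₂ = 261.9016
re-solving with b+δb shifts x by Δx of norm 0.8391
realised ‖Δx‖/‖x‖ = 0.0032
so the bound overstates the realised error by a factor of ≈ 223.3504 (computed from the unrounded values)


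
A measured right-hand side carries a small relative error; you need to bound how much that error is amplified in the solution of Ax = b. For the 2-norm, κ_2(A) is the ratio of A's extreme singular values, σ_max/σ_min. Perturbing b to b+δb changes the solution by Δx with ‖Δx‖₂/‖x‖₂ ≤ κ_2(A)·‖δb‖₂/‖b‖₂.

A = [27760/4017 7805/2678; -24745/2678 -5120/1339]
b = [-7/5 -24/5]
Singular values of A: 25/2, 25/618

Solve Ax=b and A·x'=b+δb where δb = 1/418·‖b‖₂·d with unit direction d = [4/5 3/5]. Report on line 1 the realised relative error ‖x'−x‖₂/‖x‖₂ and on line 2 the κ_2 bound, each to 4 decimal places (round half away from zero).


0.0030
0.7392

σ_max = 25/2, σ_min = 25/618
κ_2(A) = (25/2) / (25/618) = 309.0000
κ_2(A)·‖δb‖/‖b‖ = 0.7392
solve Ax = b  →  x = [38.2523 -91.1815]
2-norm of b is 5.0000; of x, 98.8803
with δb = [0.0096 0.0072], A·Δx = δb → ‖Δx‖ = 0.2957
dividing the unrounded norms, ‖Δx‖/‖x‖ = 0.0030
realised/bound (from unrounded values) ≈ 0.0040


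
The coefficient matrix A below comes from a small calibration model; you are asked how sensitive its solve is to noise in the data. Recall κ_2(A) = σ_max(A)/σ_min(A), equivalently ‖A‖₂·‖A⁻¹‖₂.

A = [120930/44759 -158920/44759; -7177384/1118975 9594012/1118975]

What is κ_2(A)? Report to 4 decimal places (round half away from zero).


M = AᵀA = [358904625124/7408905625 -478528286832/7408905625; -478528286832/7408905625 638046125776/7408905625]. tr(M)=39878030036/296356225, det(M)=45265984/296356225
char-poly roots: 3364/25 and 13456/11854249
κ_2(A) = √(λ_max/λ_min) = √((3364/25) / (13456/11854249)) = 344.3000

344.3000


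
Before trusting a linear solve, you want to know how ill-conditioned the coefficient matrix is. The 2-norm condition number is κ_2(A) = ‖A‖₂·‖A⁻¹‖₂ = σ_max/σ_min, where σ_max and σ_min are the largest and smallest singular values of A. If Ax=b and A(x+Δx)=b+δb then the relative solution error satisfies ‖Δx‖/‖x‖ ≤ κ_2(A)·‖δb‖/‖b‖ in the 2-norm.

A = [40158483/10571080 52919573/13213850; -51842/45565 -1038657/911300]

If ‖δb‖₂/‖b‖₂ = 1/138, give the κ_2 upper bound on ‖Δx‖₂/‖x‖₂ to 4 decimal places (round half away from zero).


1.0566

AᵀA = [70294430422225/4469909294656 18450463245795/1117477323664; 18450463245795/1117477323664 19374724255741/1117477323664]; tr = 175735228829/5314993216, det = 4372515625/85039891456
solving λ² − 175735228829/5314993216·λ + 4372515625/85039891456 = 0 gives λ = 529/16, 8265625/5314993216
so κ_2 = √((529/16) / (8265625/5314993216)) = 145.8080
bound on ‖Δx‖/‖x‖: κ·ε = 145.8080·1/138 = 1.0566


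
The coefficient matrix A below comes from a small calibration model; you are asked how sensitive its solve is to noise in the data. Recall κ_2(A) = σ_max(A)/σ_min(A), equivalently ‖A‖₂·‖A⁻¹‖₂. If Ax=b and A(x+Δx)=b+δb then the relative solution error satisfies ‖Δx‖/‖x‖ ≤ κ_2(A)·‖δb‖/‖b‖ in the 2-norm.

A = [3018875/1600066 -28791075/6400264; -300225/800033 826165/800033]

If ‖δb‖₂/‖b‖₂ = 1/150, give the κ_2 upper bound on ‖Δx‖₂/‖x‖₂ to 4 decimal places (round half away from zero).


form AᵀA = [5636018125/1523028676 -54066164625/6092114704; -54066164625/6092114704 519101196025/24368458816] with trace 3605192225/144192064 and determinant 9765625/144192064
char-poly roots: 25 and 390625/144192064
σ_max=√25=5, σ_min=√(390625/144192064)=(625/12008) → κ = 96.0640
perturbation bound = 96.0640·1/150 = 0.6404

0.6404


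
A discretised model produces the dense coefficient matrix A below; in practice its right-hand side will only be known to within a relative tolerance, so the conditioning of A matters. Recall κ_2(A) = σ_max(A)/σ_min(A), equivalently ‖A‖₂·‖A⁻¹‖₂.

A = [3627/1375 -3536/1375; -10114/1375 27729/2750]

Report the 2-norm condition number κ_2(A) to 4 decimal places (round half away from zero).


22.0000

M = AᵀA = [184717/3025 -244881/3025; -244881/3025 1310257/12100]. tr(M)=81965/484, det(M)=28561/484
solving λ² − 81965/484·λ + 28561/484 = 0 gives λ = 169, 169/484
κ_2(A) = √(λ_max/λ_min) = √(169 / (169/484)) = 22.0000


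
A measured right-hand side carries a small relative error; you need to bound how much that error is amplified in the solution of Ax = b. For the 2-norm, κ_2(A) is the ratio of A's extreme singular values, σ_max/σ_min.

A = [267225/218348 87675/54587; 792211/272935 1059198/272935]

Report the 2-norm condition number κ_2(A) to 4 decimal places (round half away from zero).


M = AᵀA = [69981078769/7052640400 23326372923/1763160100; 23326372923/1763160100 7775580141/440790025]. tr(M)=7775614441/282105616, det(M)=540225/70526404
solving λ² − 7775614441/282105616·λ + 540225/70526404 = 0 gives λ = 441/16, 4900/17631601
κ = σ_max/σ_min = (21/4)/(70/4199) = 314.9250

314.9250


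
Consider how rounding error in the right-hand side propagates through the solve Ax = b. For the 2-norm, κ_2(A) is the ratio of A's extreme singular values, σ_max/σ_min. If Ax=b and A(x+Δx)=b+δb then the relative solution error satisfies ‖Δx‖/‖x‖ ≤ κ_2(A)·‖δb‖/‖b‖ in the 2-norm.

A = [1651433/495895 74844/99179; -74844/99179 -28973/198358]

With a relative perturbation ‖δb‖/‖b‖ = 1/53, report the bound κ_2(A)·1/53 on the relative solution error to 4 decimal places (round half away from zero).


2.7830

M = AᵀA = [1705693969/146289025 76752522/29257805; 76752522/29257805 13828633/23406244]. tr(M)=4264421/348100, det(M)=2401/348100
λ_max, λ_min = (4264421/348100 ± √18181943312841/121173610000)/2 = 49/4, 49/87025
κ = σ_max/σ_min = (7/2)/(7/295) = 147.5000
perturbation bound = 147.5000·1/53 = 2.7830


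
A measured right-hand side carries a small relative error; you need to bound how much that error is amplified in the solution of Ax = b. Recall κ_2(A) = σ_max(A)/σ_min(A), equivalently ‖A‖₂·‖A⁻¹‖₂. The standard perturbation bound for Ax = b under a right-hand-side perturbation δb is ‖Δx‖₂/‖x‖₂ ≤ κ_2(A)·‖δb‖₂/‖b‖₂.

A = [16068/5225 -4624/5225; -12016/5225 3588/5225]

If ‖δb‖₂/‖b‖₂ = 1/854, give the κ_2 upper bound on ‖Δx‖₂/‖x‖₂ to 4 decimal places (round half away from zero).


0.2447

AᵀA = [80512976/5460125 -23482368/5460125; -23482368/5460125 6851024/5460125]; tr = 698912/43681, det = 256/43681
solving λ² − 698912/43681·λ + 256/43681 = 0 gives λ = 16, 16/43681
so κ_2 = √(16 / (16/43681)) = 209.0000
bound on ‖Δx‖/‖x‖: κ·ε = 209.0000·1/854 = 0.2447


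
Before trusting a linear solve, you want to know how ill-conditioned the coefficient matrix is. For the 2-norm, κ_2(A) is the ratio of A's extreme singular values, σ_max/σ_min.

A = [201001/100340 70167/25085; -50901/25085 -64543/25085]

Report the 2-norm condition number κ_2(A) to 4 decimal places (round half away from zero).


AᵀA = [97331737/11971600 32395779/2992900; 32395779/2992900 10807618/748225]; tr = 10810145/478864, det = 130321/478864
λ_max, λ_min = (10810145/478864 ± √116609610779649/229310730496)/2 = 361/16, 361/29929
κ_2(A) = √(λ_max/λ_min) = √((361/16) / (361/29929)) = 43.2500

43.2500


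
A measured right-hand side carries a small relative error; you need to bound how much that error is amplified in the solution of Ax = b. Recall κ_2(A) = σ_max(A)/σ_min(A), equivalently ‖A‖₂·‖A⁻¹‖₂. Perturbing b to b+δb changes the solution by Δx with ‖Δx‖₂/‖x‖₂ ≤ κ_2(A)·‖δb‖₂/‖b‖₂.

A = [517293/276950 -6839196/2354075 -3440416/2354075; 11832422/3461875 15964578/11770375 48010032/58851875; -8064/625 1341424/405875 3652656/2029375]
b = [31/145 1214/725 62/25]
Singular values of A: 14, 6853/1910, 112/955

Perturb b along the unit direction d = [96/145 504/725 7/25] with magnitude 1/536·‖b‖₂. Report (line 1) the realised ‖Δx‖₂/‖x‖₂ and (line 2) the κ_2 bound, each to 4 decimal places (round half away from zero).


0.0028
0.2227

σ_max = 14, σ_min = 112/955
condition number: 14 ÷ (112/955) = 119.3750
worst-case relative error ≤ 119.3750 × 1/536 = 0.2227
solve Ax = b  →  x = [-0.0591 -7.7538 15.1920]
2-norm of b is 3.0000; of x, 17.0564
δb = ε·‖b‖·d = [0.0037 0.0039 0.0016]; solving A·Δx = δb gives ‖Δx‖ = 0.0477
realised ‖Δx‖/‖x‖ = 0.0028
so the bound overstates the realised error by a factor of ≈ 79.5968 (computed from the unrounded values)


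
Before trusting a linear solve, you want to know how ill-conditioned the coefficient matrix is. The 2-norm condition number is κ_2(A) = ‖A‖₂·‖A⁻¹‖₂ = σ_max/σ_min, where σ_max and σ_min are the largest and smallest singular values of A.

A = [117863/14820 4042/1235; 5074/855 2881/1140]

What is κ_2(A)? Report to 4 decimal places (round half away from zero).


AᵀA = [7785637921/79067664 67580950/1647243; 67580950/1647243 150214609/8785296]; tr = 27034229/233928, det = 3418801/7485696
λ_max, λ_min = (27034229/233928 ± √45671848029025/3420144324)/2 = 1849/16, 1849/467856
σ_max=√(1849/16)=(43/4), σ_min=√(1849/467856)=(43/684) → κ = 171.0000

171.0000


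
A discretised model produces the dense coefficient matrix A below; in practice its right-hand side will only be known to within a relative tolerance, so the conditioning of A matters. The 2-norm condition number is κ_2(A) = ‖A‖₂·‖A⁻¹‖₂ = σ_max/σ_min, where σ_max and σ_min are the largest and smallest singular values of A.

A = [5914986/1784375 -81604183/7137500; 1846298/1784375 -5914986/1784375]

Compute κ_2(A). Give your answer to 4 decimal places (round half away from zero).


182.7200

form AᵀA = [61433401096/5094390625 -421096725819/10188781250; -421096725819/10188781250 11550457013089/81510250000] with trace 20053426289/130416400 and determinant 923521/1304164
λ_max, λ_min = (20053426289/130416400 ± √402091729014698551521/17008437388960000)/2 = 3844/25, 24025/5216656
κ = σ_max/σ_min = (62/5)/(155/2284) = 182.7200


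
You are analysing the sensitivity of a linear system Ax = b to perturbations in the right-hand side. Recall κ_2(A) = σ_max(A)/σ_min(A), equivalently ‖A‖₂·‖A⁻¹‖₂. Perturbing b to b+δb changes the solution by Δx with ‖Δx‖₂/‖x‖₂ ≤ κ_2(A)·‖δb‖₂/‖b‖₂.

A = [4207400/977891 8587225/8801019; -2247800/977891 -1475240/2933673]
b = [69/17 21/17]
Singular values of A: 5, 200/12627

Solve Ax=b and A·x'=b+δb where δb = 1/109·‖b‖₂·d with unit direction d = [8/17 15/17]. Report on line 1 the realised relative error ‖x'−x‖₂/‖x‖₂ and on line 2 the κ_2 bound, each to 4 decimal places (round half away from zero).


0.0130
2.8961

from the listed singular values, σ₁ = 5, σ_n = 200/12627
condition number: 5 ÷ (200/12627) = 315.6750
worst-case relative error ≤ 315.6750 × 1/109 = 2.8961
solve Ax = b  →  x = [-40.9913 184.9171]
2-norm of b is 4.2426; of x, 189.4060
re-solving with b+δb shifts x by Δx of norm 2.4574
realised ‖Δx‖/‖x‖ = 0.0130
so the bound overstates the realised error by a factor of ≈ 223.2171 (computed from the unrounded values)


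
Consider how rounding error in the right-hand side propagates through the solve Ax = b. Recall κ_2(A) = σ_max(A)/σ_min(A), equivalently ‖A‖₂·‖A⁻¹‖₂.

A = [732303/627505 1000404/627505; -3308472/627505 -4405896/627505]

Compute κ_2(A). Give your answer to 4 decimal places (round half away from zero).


382.6250

M = AᵀA = [6830609553/234243025 9107306604/234243025; 9107306604/234243025 12143205072/234243025]. tr(M)=758952585/9369721, det(M)=419904/9369721
char-poly roots: 81 and 5184/9369721
so κ_2 = √(81 / (5184/9369721)) = 382.6250


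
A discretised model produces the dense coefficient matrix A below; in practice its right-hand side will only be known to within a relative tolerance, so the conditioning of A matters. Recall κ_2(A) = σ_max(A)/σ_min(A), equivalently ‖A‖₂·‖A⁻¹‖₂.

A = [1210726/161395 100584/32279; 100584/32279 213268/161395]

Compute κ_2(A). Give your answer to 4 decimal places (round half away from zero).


382.0000

form AᵀA = [10170331204/154132225 847520784/30826445; 847520784/30826445 1765750096/154132225] with trace 2825108/36481 and determinant 937024/22800625
λ_max, λ_min = (2825108/36481 ± √4988135272999824/831789600625)/2 = 1936/25, 484/912025
σ_max=√(1936/25)=(44/5), σ_min=√(484/912025)=(22/955) → κ = 382.0000


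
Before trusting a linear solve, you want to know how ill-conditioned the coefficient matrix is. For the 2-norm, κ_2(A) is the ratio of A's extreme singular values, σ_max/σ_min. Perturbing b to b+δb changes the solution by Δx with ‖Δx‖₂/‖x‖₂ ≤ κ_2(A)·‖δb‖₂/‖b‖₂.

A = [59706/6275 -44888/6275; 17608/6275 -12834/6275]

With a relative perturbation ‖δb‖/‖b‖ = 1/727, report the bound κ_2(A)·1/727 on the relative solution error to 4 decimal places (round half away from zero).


0.3453

form AᵀA = [154993924/1575025 -23248512/315005; -23248512/315005 87185764/1575025] with trace 242179688/1575025 and determinant 14776336/39375625
λ_max, λ_min = (242179688/1575025 ± √93835644134400/3969126001)/2 = 3844/25, 3844/1575025
σ_max=√(3844/25)=(62/5), σ_min=√(3844/1575025)=(62/1255) → κ = 251.0000
worst-case relative error ≤ 251.0000 × 1/727 = 0.3453


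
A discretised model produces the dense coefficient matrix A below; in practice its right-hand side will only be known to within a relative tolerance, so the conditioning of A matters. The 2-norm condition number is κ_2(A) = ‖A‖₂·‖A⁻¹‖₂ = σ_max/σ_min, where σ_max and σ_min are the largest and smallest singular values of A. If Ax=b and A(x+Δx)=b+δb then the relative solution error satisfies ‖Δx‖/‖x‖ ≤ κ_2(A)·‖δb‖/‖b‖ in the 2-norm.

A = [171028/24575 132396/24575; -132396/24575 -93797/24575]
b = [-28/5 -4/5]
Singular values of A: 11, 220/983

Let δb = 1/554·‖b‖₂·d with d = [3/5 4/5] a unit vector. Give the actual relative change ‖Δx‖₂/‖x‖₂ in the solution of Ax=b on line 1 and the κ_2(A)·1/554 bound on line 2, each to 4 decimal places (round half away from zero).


0.0026
0.0887

σ_max = 11, σ_min = 220/983
κ = σ_max/σ_min = 11/(220/983) = 49.1500
worst-case relative error ≤ 49.1500 × 1/554 = 0.0887
solve Ax = b  →  x = [10.4327 -14.5164]
‖b‖₂ = 5.6569 and ‖x‖₂ = 17.8764
Δx = A⁻¹·δb where δb = 1/554·5.6569·d; ‖Δx‖ = 0.0456
realised ‖Δx‖/‖x‖ = 0.0026
so the bound overstates the realised error by a factor of ≈ 34.7615 (computed from the unrounded values)


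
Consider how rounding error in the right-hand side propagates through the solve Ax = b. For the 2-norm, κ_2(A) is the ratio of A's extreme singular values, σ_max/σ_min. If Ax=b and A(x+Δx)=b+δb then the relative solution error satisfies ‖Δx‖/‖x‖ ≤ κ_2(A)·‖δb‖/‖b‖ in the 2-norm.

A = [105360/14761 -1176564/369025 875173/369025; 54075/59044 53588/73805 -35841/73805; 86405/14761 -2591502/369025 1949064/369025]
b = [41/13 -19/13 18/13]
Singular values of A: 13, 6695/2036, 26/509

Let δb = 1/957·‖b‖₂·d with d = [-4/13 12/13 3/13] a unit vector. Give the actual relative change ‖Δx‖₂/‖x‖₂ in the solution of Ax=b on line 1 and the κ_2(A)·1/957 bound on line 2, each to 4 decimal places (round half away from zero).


0.0020
0.2659

σ_max = 13, σ_min = 26/509
condition number: 13 ÷ (26/509) = 254.5000
worst-case relative error ≤ 254.5000 × 1/957 = 0.2659
solve Ax = b  →  x = [0.3794 -23.4582 -31.3486]
‖b‖ = 3.7417, ‖x‖ = 39.1557
with δb = [-0.0012 0.0036 0.0009], A·Δx = δb → ‖Δx‖ = 0.0765
dividing the unrounded norms, ‖Δx‖/‖x‖ = 0.0020
tightness: 0.0020 against a bound of 0.2659 (unrounded ratio ≈ 0.0074)


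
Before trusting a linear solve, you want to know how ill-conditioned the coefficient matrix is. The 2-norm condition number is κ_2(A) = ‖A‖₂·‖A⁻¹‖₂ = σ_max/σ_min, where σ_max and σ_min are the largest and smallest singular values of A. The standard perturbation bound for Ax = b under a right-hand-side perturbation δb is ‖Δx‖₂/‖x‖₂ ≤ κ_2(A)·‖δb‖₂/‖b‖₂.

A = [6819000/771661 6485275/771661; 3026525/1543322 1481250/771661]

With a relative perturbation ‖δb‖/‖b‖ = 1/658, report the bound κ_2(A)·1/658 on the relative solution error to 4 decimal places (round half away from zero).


form AᵀA = [116094525625/1416920164 27641053125/354230041; 27641053125/354230041 26325338125/354230041] with trace 263253125/1684804 and determinant 390625/1684804
solving λ² − 263253125/1684804·λ + 390625/1684804 = 0 gives λ = 625/4, 625/421201
σ_max=√(625/4)=(25/2), σ_min=√(625/421201)=(25/649) → κ = 324.5000
bound on ‖Δx‖/‖x‖: κ·ε = 324.5000·1/658 = 0.4932

0.4932


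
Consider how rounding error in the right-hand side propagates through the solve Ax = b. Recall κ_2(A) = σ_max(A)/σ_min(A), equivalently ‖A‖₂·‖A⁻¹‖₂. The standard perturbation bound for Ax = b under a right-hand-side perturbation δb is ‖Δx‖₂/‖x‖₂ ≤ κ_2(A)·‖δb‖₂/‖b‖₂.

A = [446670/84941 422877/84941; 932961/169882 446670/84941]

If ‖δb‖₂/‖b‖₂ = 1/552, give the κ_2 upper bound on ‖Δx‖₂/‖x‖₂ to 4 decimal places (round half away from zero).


0.6404

AᵀA = [1983915081/34316164 472353525/8579041; 472353525/8579041 449868069/8579041]; tr = 4498677/40804, det = 3969/40804
solving λ² − 4498677/40804·λ + 3969/40804 = 0 gives λ = 441/4, 9/10201
κ_2(A) = √(λ_max/λ_min) = √((441/4) / (9/10201)) = 353.5000
κ_2(A)·‖δb‖/‖b‖ = 0.6404


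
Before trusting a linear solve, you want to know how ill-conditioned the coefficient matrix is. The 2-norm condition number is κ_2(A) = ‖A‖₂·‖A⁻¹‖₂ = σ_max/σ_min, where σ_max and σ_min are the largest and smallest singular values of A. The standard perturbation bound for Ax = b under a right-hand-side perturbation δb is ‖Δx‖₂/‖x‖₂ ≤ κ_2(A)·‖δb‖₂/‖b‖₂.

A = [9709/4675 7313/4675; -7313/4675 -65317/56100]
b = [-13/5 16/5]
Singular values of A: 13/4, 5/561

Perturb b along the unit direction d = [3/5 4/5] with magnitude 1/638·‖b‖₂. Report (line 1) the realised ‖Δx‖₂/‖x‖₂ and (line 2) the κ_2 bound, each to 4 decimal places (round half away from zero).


0.0065
0.5716

largest singular value 13/4, smallest 5/561
κ = σ_max/σ_min = (13/4)/(5/561) = 364.6500
bound on ‖Δx‖/‖x‖: κ·ε = 364.6500·1/638 = 0.5716
solve Ax = b  →  x = [-68.3046 89.0215]
2-norm of b is 4.1231; of x, 112.2068
with δb = [0.0039 0.0052], A·Δx = δb → ‖Δx‖ = 0.7251
dividing the unrounded norms, ‖Δx‖/‖x‖ = 0.0065
realised/bound (from unrounded values) ≈ 0.0113


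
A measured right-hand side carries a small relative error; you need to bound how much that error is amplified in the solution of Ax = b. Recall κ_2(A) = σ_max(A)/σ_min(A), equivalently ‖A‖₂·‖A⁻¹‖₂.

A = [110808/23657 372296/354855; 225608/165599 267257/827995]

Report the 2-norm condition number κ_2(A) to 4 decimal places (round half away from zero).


AᵀA = [652541200000/27423028801 146820089000/27423028801; 146820089000/27423028801 297377920225/246807259209]; tr = 3670582225/146821689, det = 1000000/146821689
λ_max, λ_min = (3670582225/146821689 ± √13472586583729950625/21556608360812721)/2 = 25, 40000/146821689
σ_max=√25=5, σ_min=√(40000/146821689)=(200/12117) → κ = 302.9250

302.9250
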